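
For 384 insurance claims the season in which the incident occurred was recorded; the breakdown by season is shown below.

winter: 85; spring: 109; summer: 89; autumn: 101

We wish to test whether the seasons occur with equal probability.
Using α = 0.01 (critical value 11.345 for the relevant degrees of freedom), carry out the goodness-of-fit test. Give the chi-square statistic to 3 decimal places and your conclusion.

Under H₀ each category has probability 1/4, so each expected count is 384/4 = 96.
winter: (85 − 96)²/96 = 121/96 = 1.2604
spring: (109 − 96)²/96 = 169/96 = 1.7604
summer: (89 − 96)²/96 = 49/96 = 0.5104
autumn: (101 − 96)²/96 = 25/96 = 0.2604
Sum = 3.792
df = 3. Since 3.792 < 11.345, we do not reject H₀.

3.792; do not reject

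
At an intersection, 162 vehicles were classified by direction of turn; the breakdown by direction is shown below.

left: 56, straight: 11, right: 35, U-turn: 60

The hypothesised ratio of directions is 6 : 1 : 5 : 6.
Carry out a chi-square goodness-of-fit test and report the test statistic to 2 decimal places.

3.41

Ratio total = 18. Expected counts: 162×6/18 = 54, 162×1/18 = 9, 162×5/18 = 45, 162×6/18 = 54.
χ² = (56−54)²/54 + (11−9)²/9 + (35−45)²/45 + (60−54)²/54
   = 0.074 + 0.444 + 2.222 + 0.667
Sum = 3.41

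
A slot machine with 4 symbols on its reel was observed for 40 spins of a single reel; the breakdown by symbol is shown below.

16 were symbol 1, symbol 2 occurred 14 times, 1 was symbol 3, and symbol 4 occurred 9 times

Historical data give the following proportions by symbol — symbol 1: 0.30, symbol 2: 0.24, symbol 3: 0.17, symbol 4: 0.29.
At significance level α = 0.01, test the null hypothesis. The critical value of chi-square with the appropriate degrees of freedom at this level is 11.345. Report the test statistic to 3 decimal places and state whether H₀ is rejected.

8.880; do not reject

Expected counts E_i = n·p_i: 40×0.30 = 12, 40×0.24 = 9.6, 40×0.17 = 6.8, 40×0.29 = 11.6.
symbol 1: (16 − 12)²/12 = 16/12 = 1.3333
symbol 2: (14 − 9.6)²/9.6 = 19.36/9.6 = 2.0167
symbol 3: (1 − 6.8)²/6.8 = 33.64/6.8 = 4.9471
symbol 4: (9 − 11.6)²/11.6 = 6.76/11.6 = 0.5828
Sum = 8.880
df = 3. Since 8.880 < 11.345, we do not reject H₀.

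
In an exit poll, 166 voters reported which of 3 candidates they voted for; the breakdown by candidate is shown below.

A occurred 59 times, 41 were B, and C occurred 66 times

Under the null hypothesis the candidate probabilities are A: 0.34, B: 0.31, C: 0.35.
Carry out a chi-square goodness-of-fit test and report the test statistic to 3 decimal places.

3.316

Expected counts E_i = n·p_i: 166×0.34 = 56.44, 166×0.31 = 51.46, 166×0.35 = 58.1.
cat         O        E   (O−E)²/E
A          59    56.44     0.1161
B          41    51.46     2.1261
C          66     58.1     1.0742
Sum = 3.316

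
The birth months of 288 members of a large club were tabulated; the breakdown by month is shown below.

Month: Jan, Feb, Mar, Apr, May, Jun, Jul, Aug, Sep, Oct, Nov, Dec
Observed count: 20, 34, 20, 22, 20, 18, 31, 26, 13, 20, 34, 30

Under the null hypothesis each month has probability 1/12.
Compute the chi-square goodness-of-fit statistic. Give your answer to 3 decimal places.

21.417

Expected count for each of the 12 categories: 288/12 = 24.
cat         O        E   (O−E)²/E
Jan        20       24     0.6667
Feb        34       24     4.1667
Mar        20       24     0.6667
Apr        22       24     0.1667
May        20       24     0.6667
Jun        18       24     1.5000
Jul        31       24     2.0417
Aug        26       24     0.1667
Sep        13       24     5.0417
Oct        20       24     0.6667
Nov        34       24     4.1667
Dec        30       24     1.5000
Sum = 21.417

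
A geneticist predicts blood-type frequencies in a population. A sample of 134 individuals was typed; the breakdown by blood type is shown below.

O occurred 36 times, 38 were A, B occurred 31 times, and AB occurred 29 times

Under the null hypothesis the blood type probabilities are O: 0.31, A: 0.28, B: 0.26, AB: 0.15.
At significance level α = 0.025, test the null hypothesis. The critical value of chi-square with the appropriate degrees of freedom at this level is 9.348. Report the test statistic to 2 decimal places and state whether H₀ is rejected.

Expected counts E_i = n·p_i: 134×0.31 = 41.54, 134×0.28 = 37.52, 134×0.26 = 34.84, 134×0.15 = 20.1.
cat         O        E   (O−E)²/E
O          36    41.54      0.739
A          38    37.52      0.006
B          31    34.84      0.423
AB         29     20.1      3.941
Sum = 5.11
df = 3. Since 5.11 < 9.348, we do not reject H₀.

5.11; do not reject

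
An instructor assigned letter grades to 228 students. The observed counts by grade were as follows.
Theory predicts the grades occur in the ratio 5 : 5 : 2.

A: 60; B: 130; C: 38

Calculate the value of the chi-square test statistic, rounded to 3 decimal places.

25.789

Ratio total = 12. Expected counts: 228×5/12 = 95, 228×5/12 = 95, 228×2/12 = 38.
cat         O        E   (O−E)²/E
A          60       95    12.8947
B         130       95    12.8947
C          38       38     0.0000
Sum = 25.789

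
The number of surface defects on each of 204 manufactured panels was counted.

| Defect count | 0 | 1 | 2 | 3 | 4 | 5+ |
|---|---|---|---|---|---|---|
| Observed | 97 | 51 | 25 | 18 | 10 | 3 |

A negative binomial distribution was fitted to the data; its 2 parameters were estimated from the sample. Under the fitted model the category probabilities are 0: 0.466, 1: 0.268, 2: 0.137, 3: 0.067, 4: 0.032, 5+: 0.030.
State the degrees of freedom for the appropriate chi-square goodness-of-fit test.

3

There are k = 6 categories and 2 parameters estimated from the data, so df = 6 − 1 − 2 = 3.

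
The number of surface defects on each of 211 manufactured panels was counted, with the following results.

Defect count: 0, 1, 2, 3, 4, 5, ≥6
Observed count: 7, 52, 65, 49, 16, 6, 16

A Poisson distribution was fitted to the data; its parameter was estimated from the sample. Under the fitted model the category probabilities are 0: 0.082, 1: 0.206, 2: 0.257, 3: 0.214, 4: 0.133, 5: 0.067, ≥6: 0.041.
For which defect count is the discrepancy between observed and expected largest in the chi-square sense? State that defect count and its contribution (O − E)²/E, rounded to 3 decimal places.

≥6, 6.243

Expected counts E_i = n·p_i: 211×0.082 = 17.302, 211×0.206 = 43.466, 211×0.257 = 54.227, 211×0.214 = 45.154, 211×0.133 = 28.063, 211×0.067 = 14.137, 211×0.041 = 8.651.
cat         O        E   (O−E)²/E
0           7   17.302     6.1340
1          52   43.466     1.6755
2          65   54.227     2.1402
3          49   45.154     0.3276
4          16   28.063     5.1853
5           6   14.137     4.6835
≥6         16    8.651     6.2430
The largest term is for ≥6: 6.243.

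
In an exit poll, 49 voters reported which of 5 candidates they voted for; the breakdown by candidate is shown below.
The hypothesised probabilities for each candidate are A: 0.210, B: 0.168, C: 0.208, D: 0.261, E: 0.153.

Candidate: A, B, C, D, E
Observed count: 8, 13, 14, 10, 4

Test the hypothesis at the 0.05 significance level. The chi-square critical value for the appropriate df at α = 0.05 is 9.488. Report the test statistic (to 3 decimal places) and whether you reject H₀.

Expected counts E_i = n·p_i: 49×0.210 = 10.29, 49×0.168 = 8.232, 49×0.208 = 10.192, 49×0.261 = 12.789, 49×0.153 = 7.497.
χ² = (8−10.29)²/10.29 + (13−8.232)²/8.232 + (14−10.192)²/10.192 + (10−12.789)²/12.789 + (4−7.497)²/7.497
   = 0.5096 + 2.7616 + 1.4228 + 0.6082 + 1.6312
Sum = 6.933
df = 4. Since 6.933 < 9.488, we do not reject H₀.

6.933; do not reject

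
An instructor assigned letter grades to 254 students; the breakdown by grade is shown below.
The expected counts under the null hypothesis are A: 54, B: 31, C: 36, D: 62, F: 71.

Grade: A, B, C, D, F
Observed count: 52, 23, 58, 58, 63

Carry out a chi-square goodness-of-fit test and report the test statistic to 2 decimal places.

16.74

cat         O        E   (O−E)²/E
A          52       54      0.074
B          23       31      2.065
C          58       36     13.444
D          58       62      0.258
F          63       71      0.901
Sum = 16.74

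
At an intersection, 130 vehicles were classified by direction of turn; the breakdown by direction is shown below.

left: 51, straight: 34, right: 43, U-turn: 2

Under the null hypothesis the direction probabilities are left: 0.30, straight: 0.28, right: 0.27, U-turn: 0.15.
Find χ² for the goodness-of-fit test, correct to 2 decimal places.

21.33

Expected counts E_i = n·p_i: 130×0.30 = 39, 130×0.28 = 36.4, 130×0.27 = 35.1, 130×0.15 = 19.5.
left: (51 − 39)²/39 = 144/39 = 3.692
straight: (34 − 36.4)²/36.4 = 5.76/36.4 = 0.158
right: (43 − 35.1)²/35.1 = 62.41/35.1 = 1.778
U-turn: (2 − 19.5)²/19.5 = 306.25/19.5 = 15.705
Sum = 21.33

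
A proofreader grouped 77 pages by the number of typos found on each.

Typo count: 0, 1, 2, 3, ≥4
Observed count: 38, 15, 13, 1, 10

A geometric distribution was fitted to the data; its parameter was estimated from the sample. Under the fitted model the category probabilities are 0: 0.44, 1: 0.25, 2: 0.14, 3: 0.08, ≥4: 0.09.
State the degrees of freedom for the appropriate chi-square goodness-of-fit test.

3

There are k = 5 categories and 1 parameter estimated from the data, so df = 5 − 1 − 1 = 3.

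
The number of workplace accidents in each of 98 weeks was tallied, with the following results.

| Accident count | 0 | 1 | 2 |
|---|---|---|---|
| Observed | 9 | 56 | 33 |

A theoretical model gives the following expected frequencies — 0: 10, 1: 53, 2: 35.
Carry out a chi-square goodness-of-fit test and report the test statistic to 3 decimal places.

0.384

cat         O        E   (O−E)²/E
0           9       10     0.1000
1          56       53     0.1698
2          33       35     0.1143
Sum = 0.384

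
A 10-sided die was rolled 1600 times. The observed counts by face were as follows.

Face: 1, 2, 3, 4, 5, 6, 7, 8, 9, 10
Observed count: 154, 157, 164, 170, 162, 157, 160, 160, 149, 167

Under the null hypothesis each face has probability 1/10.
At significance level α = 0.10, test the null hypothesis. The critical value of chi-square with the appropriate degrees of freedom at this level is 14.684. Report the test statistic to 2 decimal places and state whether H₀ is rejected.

Expected count for each of the 10 categories: 1600/10 = 160.
cat         O        E   (O−E)²/E
1         154      160      0.225
2         157      160      0.056
3         164      160      0.100
4         170      160      0.625
5         162      160      0.025
6         157      160      0.056
7         160      160      0.000
8         160      160      0.000
9         149      160      0.756
10        167      160      0.306
Sum = 2.15
df = 9. Since 2.15 < 14.684, we do not reject H₀.

2.15; do not reject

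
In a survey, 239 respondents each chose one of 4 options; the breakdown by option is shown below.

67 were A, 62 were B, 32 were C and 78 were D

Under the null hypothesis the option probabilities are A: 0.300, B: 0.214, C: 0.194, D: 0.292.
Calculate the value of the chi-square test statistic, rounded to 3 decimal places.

8.029

Expected counts E_i = n·p_i: 239×0.300 = 71.7, 239×0.214 = 51.146, 239×0.194 = 46.366, 239×0.292 = 69.788.
A: (67 − 71.7)²/71.7 = 22.09/71.7 = 0.3081
B: (62 − 51.146)²/51.146 = 117.809316/51.146 = 2.3034
C: (32 − 46.366)²/46.366 = 206.381956/46.366 = 4.4511
D: (78 − 69.788)²/69.788 = 67.436944/69.788 = 0.9663
Sum = 8.029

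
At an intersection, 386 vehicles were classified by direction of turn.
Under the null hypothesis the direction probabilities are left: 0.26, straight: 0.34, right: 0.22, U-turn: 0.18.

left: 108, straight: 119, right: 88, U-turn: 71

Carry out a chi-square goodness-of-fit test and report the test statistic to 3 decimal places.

Expected counts E_i = n·p_i: 386×0.26 = 100.36, 386×0.34 = 131.24, 386×0.22 = 84.92, 386×0.18 = 69.48.
χ² = (108−100.36)²/100.36 + (119−131.24)²/131.24 + (88−84.92)²/84.92 + (71−69.48)²/69.48
   = 0.5816 + 1.1416 + 0.1117 + 0.0333
Sum = 1.868

1.868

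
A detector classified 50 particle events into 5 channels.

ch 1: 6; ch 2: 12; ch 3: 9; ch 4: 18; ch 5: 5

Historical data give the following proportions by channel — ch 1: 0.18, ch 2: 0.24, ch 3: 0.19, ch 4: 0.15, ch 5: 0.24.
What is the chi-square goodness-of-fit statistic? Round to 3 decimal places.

Expected counts E_i = n·p_i: 50×0.18 = 9, 50×0.24 = 12, 50×0.19 = 9.5, 50×0.15 = 7.5, 50×0.24 = 12.
ch 1: (6 − 9)²/9 = 9/9 = 1.0000
ch 2: (12 − 12)²/12 = 0/12 = 0.0000
ch 3: (9 − 9.5)²/9.5 = 0.25/9.5 = 0.0263
ch 4: (18 − 7.5)²/7.5 = 110.25/7.5 = 14.7000
ch 5: (5 − 12)²/12 = 49/12 = 4.0833
Sum = 19.810

19.810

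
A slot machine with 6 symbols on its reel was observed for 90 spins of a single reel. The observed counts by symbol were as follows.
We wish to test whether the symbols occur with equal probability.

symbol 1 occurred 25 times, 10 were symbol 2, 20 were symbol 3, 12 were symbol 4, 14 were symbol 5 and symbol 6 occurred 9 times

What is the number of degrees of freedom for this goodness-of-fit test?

5

There are k = 6 categories and no parameters were estimated from the data, so df = 6 − 1 = 5.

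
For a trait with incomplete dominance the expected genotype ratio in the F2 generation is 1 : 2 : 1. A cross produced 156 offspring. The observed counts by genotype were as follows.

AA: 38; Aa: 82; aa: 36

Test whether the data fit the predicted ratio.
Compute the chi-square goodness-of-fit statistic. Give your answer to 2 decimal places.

Ratio total = 4. Expected counts: 156×1/4 = 39, 156×2/4 = 78, 156×1/4 = 39.
cat         O        E   (O−E)²/E
AA         38       39      0.026
Aa         82       78      0.205
aa         36       39      0.231
Sum = 0.46

0.46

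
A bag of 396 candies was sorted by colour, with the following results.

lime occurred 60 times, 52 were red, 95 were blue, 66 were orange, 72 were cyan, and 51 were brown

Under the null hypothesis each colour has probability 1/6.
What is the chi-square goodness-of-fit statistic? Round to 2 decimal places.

Expected count for each of the 6 categories: 396/6 = 66.
cat         O        E   (O−E)²/E
lime       60       66      0.545
red        52       66      2.970
blue       95       66     12.742
orange     66       66      0.000
cyan       72       66      0.545
brown      51       66      3.409
Sum = 20.21

20.21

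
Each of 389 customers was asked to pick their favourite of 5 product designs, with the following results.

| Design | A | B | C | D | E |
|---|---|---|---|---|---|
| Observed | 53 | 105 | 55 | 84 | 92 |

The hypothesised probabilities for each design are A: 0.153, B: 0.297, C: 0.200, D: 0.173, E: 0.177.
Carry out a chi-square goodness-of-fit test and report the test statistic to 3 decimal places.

20.283

Expected counts E_i = n·p_i: 389×0.153 = 59.517, 389×0.297 = 115.533, 389×0.200 = 77.8, 389×0.173 = 67.297, 389×0.177 = 68.853.
cat         O        E   (O−E)²/E
A          53   59.517     0.7136
B         105  115.533     0.9603
C          55     77.8     6.6817
D          84   67.297     4.1457
E          92   68.853     7.7816
Sum = 20.283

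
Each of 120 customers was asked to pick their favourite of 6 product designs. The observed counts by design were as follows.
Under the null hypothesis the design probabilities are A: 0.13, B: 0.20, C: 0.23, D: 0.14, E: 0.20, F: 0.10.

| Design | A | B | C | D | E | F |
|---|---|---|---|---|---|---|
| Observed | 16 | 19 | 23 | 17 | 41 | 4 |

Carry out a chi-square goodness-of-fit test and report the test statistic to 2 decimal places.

19.20

Expected counts E_i = n·p_i: 120×0.13 = 15.6, 120×0.20 = 24, 120×0.23 = 27.6, 120×0.14 = 16.8, 120×0.20 = 24, 120×0.10 = 12.
cat         O        E   (O−E)²/E
A          16     15.6      0.010
B          19       24      1.042
C          23     27.6      0.767
D          17     16.8      0.002
E          41       24     12.042
F           4       12      5.333
Sum = 19.20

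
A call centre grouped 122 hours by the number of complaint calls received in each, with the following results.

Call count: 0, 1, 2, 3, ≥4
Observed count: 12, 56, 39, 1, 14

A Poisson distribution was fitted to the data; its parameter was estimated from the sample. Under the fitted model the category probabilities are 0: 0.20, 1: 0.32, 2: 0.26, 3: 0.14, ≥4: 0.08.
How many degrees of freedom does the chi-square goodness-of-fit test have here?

There are k = 5 categories and 1 parameter estimated from the data, so df = 5 − 1 − 1 = 3.

3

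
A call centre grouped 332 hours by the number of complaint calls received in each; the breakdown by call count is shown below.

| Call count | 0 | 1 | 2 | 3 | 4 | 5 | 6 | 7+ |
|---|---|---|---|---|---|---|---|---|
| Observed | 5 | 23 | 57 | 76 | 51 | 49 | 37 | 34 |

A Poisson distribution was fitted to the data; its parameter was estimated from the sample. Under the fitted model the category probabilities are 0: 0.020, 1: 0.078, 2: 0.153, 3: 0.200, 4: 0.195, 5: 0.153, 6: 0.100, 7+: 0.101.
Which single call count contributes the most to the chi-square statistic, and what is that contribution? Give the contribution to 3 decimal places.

Expected counts E_i = n·p_i: 332×0.020 = 6.64, 332×0.078 = 25.896, 332×0.153 = 50.796, 332×0.200 = 66.4, 332×0.195 = 64.74, 332×0.153 = 50.796, 332×0.100 = 33.2, 332×0.101 = 33.532.
cat         O        E   (O−E)²/E
0           5     6.64     0.4051
1          23   25.896     0.3239
2          57   50.796     0.7577
3          76     66.4     1.3880
4          51    64.74     2.9161
5          49   50.796     0.0635
6          37     33.2     0.4349
7+         34   33.532     0.0065
The largest term is for 4: 2.916.

4, 2.916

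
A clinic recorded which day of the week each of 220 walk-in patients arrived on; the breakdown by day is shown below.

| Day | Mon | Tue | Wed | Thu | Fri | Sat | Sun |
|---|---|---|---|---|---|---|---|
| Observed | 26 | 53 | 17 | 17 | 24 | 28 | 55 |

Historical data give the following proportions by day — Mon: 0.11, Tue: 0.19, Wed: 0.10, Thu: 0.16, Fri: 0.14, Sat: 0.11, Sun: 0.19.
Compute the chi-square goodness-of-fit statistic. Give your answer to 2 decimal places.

Expected counts E_i = n·p_i: 220×0.11 = 24.2, 220×0.19 = 41.8, 220×0.10 = 22, 220×0.16 = 35.2, 220×0.14 = 30.8, 220×0.11 = 24.2, 220×0.19 = 41.8.
χ² = (26−24.2)²/24.2 + (53−41.8)²/41.8 + (17−22)²/22 + (17−35.2)²/35.2 + (24−30.8)²/30.8 + (28−24.2)²/24.2 + (55−41.8)²/41.8
   = 0.134 + 3.001 + 1.136 + 9.410 + 1.501 + 0.597 + 4.168
Sum = 19.95

19.95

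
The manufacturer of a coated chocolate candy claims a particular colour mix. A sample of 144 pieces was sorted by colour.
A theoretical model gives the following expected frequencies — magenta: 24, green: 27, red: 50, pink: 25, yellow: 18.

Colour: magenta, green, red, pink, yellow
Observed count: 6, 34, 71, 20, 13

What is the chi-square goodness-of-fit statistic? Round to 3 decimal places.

26.524

χ² = (6−24)²/24 + (34−27)²/27 + (71−50)²/50 + (20−25)²/25 + (13−18)²/18
   = 13.5000 + 1.8148 + 8.8200 + 1.0000 + 1.3889
Sum = 26.524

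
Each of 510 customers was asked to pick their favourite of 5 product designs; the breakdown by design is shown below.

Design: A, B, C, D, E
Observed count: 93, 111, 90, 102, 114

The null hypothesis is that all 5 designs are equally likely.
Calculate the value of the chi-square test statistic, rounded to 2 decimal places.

Expected count for each of the 5 categories: 510/5 = 102.
cat         O        E   (O−E)²/E
A          93      102      0.794
B         111      102      0.794
C          90      102      1.412
D         102      102      0.000
E         114      102      1.412
Sum = 4.41

4.41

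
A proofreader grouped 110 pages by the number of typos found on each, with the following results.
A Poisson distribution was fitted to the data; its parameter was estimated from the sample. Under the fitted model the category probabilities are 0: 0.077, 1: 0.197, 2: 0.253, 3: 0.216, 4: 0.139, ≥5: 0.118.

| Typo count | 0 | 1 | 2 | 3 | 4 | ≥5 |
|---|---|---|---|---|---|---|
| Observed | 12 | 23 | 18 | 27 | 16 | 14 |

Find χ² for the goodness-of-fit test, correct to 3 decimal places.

5.580

Expected counts E_i = n·p_i: 110×0.077 = 8.47, 110×0.197 = 21.67, 110×0.253 = 27.83, 110×0.216 = 23.76, 110×0.139 = 15.29, 110×0.118 = 12.98.
χ² = (12−8.47)²/8.47 + (23−21.67)²/21.67 + (18−27.83)²/27.83 + (27−23.76)²/23.76 + (16−15.29)²/15.29 + (14−12.98)²/12.98
   = 1.4712 + 0.0816 + 3.4721 + 0.4418 + 0.0330 + 0.0802
Sum = 5.580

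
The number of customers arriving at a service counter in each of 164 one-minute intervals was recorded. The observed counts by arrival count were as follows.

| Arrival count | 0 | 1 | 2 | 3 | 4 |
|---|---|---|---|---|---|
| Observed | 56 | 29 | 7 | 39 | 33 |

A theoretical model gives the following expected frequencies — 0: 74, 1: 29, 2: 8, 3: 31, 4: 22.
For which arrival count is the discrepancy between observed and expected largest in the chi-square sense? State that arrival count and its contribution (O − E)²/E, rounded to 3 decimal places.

4, 5.500

0: (56 − 74)²/74 = 324/74 = 4.3784
1: (29 − 29)²/29 = 0/29 = 0.0000
2: (7 − 8)²/8 = 1/8 = 0.1250
3: (39 − 31)²/31 = 64/31 = 2.0645
4: (33 − 22)²/22 = 121/22 = 5.5000
The largest term is for 4: 5.500.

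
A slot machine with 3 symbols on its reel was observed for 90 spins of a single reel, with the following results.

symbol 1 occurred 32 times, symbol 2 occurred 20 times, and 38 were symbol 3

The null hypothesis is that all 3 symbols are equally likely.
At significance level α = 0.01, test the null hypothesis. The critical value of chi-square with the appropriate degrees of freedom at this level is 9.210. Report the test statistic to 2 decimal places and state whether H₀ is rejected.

5.60; do not reject

Expected count for each of the 3 categories: 90/3 = 30.
symbol 1: (32 − 30)²/30 = 4/30 = 0.133
symbol 2: (20 − 30)²/30 = 100/30 = 3.333
symbol 3: (38 − 30)²/30 = 64/30 = 2.133
Sum = 5.60
df = 2. Since 5.60 < 9.210, we do not reject H₀.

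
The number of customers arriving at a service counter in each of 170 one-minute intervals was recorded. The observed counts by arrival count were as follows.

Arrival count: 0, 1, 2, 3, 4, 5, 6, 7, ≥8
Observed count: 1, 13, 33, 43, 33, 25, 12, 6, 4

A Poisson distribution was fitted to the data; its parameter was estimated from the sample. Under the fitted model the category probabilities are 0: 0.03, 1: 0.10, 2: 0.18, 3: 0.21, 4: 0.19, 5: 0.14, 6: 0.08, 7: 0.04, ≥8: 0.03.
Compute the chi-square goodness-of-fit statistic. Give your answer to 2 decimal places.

6.51

Expected counts E_i = n·p_i: 170×0.03 = 5.1, 170×0.10 = 17, 170×0.18 = 30.6, 170×0.21 = 35.7, 170×0.19 = 32.3, 170×0.14 = 23.8, 170×0.08 = 13.6, 170×0.04 = 6.8, 170×0.03 = 5.1.
χ² = (1−5.1)²/5.1 + (13−17)²/17 + (33−30.6)²/30.6 + (43−35.7)²/35.7 + (33−32.3)²/32.3 + (25−23.8)²/23.8 + (12−13.6)²/13.6 + (6−6.8)²/6.8 + (4−5.1)²/5.1
   = 3.296 + 0.941 + 0.188 + 1.493 + 0.015 + 0.061 + 0.188 + 0.094 + 0.237
Sum = 6.51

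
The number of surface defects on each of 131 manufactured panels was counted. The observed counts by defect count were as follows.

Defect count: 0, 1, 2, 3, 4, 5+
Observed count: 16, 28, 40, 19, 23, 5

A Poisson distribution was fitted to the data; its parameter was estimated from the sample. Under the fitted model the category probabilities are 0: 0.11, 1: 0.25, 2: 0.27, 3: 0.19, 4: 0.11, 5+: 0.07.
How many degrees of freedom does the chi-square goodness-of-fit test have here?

4

There are k = 6 categories and 1 parameter estimated from the data, so df = 6 − 1 − 1 = 4.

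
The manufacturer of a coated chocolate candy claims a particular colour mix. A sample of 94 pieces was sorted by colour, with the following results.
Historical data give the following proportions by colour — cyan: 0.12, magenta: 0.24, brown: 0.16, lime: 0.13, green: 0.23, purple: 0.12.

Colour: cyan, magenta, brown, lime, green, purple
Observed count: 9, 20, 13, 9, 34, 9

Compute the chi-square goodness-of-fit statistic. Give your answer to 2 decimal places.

9.43

Expected counts E_i = n·p_i: 94×0.12 = 11.28, 94×0.24 = 22.56, 94×0.16 = 15.04, 94×0.13 = 12.22, 94×0.23 = 21.62, 94×0.12 = 11.28.
cyan: (9 − 11.28)²/11.28 = 5.1984/11.28 = 0.461
magenta: (20 − 22.56)²/22.56 = 6.5536/22.56 = 0.290
brown: (13 − 15.04)²/15.04 = 4.1616/15.04 = 0.277
lime: (9 − 12.22)²/12.22 = 10.3684/12.22 = 0.848
green: (34 − 21.62)²/21.62 = 153.2644/21.62 = 7.089
purple: (9 − 11.28)²/11.28 = 5.1984/11.28 = 0.461
Sum = 9.43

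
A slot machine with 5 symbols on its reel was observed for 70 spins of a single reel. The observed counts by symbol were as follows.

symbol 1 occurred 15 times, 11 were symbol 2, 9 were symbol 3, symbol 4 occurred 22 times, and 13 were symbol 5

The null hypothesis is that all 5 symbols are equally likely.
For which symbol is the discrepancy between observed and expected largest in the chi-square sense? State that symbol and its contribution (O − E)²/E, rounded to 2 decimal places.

symbol 4, 4.57

Under H₀ each category has probability 1/5, so each expected count is 70/5 = 14.
cat           O        E   (O−E)²/E
symbol 1     15       14      0.071
symbol 2     11       14      0.643
symbol 3      9       14      1.786
symbol 4     22       14      4.571
symbol 5     13       14      0.071
The largest term is for symbol 4: 4.57.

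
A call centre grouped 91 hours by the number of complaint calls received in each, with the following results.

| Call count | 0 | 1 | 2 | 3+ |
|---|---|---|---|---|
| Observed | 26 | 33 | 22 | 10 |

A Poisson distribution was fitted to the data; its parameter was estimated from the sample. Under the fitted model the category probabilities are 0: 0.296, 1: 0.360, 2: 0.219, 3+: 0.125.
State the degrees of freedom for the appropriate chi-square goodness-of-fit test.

There are k = 4 categories and 1 parameter estimated from the data, so df = 4 − 1 − 1 = 2.

2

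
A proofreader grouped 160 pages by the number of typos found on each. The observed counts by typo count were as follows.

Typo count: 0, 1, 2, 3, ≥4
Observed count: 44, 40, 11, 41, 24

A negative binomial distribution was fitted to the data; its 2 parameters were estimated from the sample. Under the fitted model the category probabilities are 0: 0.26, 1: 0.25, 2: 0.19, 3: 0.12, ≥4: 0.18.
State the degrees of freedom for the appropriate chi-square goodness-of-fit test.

There are k = 5 categories and 2 parameters estimated from the data, so df = 5 − 1 − 2 = 2.

2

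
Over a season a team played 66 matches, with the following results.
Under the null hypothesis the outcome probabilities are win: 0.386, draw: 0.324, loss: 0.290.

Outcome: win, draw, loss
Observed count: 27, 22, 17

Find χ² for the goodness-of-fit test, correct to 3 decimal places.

0.348

Expected counts E_i = n·p_i: 66×0.386 = 25.476, 66×0.324 = 21.384, 66×0.290 = 19.14.
χ² = (27−25.476)²/25.476 + (22−21.384)²/21.384 + (17−19.14)²/19.14
   = 0.0912 + 0.0177 + 0.2393
Sum = 0.348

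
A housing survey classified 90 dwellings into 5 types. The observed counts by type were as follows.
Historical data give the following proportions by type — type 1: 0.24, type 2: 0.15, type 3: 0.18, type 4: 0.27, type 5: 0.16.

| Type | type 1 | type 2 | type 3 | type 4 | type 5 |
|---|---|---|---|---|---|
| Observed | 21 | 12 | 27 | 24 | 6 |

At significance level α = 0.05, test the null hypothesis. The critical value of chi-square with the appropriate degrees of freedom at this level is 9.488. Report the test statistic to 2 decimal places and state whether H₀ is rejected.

12.29; reject

Expected counts E_i = n·p_i: 90×0.24 = 21.6, 90×0.15 = 13.5, 90×0.18 = 16.2, 90×0.27 = 24.3, 90×0.16 = 14.4.
cat         O        E   (O−E)²/E
type 1     21     21.6      0.017
type 2     12     13.5      0.167
type 3     27     16.2      7.200
type 4     24     24.3      0.004
type 5      6     14.4      4.900
Sum = 12.29
df = 4. Since 12.29 > 9.488, we reject H₀.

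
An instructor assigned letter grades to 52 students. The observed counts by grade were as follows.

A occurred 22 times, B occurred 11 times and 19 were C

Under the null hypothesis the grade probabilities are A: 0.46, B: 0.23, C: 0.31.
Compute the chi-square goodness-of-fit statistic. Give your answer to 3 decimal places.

0.746

Expected counts E_i = n·p_i: 52×0.46 = 23.92, 52×0.23 = 11.96, 52×0.31 = 16.12.
cat         O        E   (O−E)²/E
A          22    23.92     0.1541
B          11    11.96     0.0771
C          19    16.12     0.5145
Sum = 0.746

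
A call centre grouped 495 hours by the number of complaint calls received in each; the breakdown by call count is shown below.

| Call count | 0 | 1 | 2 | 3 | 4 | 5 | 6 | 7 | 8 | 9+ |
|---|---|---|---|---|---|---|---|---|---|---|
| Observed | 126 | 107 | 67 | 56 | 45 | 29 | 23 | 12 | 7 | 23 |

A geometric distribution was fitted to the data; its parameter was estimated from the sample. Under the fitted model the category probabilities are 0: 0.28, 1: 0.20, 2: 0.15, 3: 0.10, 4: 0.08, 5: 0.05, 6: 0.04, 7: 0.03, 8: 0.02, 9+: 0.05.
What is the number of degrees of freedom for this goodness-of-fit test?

8

There are k = 10 categories and 1 parameter estimated from the data, so df = 10 − 1 − 1 = 8.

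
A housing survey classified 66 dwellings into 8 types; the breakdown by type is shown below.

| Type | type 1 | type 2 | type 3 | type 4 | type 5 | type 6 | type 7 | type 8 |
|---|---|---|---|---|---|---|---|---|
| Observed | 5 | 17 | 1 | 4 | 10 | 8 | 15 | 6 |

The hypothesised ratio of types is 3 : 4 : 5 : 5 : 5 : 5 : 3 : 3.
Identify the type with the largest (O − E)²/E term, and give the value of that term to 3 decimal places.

Ratio total = 33. Expected counts: 66×3/33 = 6, 66×4/33 = 8, 66×5/33 = 10, 66×5/33 = 10, 66×5/33 = 10, 66×5/33 = 10, 66×3/33 = 6, 66×3/33 = 6.
cat         O        E   (O−E)²/E
type 1      5        6     0.1667
type 2     17        8    10.1250
type 3      1       10     8.1000
type 4      4       10     3.6000
type 5     10       10     0.0000
type 6      8       10     0.4000
type 7     15        6    13.5000
type 8      6        6     0.0000
The largest term is for type 7: 13.500.

type 7, 13.500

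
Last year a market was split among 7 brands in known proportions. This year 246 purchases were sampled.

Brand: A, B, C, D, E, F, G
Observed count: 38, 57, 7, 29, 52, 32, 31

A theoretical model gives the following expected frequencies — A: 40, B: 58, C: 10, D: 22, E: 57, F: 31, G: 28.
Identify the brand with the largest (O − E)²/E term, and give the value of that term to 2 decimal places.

A: (38 − 40)²/40 = 4/40 = 0.100
B: (57 − 58)²/58 = 1/58 = 0.017
C: (7 − 10)²/10 = 9/10 = 0.900
D: (29 − 22)²/22 = 49/22 = 2.227
E: (52 − 57)²/57 = 25/57 = 0.439
F: (32 − 31)²/31 = 1/31 = 0.032
G: (31 − 28)²/28 = 9/28 = 0.321
The largest term is for D: 2.23.

D, 2.23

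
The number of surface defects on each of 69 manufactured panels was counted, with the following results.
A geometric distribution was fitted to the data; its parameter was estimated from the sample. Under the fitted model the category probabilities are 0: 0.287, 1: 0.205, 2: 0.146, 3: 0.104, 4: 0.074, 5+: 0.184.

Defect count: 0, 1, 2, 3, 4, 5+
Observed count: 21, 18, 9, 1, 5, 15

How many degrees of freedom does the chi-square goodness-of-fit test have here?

4

There are k = 6 categories and 1 parameter estimated from the data, so df = 6 − 1 − 1 = 4.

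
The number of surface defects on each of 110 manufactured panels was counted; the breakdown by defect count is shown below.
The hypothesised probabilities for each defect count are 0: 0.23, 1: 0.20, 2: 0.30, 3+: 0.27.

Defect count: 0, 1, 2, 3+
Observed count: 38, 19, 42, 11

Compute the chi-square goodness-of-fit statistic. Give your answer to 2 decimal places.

Expected counts E_i = n·p_i: 110×0.23 = 25.3, 110×0.20 = 22, 110×0.30 = 33, 110×0.27 = 29.7.
cat         O        E   (O−E)²/E
0          38     25.3      6.375
1          19       22      0.409
2          42       33      2.455
3+         11     29.7     11.774
Sum = 21.01

21.01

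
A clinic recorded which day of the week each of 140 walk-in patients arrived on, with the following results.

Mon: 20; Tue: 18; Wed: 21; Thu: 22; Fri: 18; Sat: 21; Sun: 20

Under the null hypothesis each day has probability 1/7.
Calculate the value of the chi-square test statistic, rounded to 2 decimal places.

Under H₀ each category has probability 1/7, so each expected count is 140/7 = 20.
cat         O        E   (O−E)²/E
Mon        20       20      0.000
Tue        18       20      0.200
Wed        21       20      0.050
Thu        22       20      0.200
Fri        18       20      0.200
Sat        21       20      0.050
Sun        20       20      0.000
Sum = 0.70

0.70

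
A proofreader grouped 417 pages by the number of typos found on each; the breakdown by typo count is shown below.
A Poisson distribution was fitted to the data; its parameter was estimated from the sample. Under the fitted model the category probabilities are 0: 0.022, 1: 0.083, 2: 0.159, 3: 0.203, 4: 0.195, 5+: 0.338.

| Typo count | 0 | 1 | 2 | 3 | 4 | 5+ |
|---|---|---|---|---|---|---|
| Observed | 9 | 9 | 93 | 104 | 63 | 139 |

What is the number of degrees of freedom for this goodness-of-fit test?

There are k = 6 categories and 1 parameter estimated from the data, so df = 6 − 1 − 1 = 4.

4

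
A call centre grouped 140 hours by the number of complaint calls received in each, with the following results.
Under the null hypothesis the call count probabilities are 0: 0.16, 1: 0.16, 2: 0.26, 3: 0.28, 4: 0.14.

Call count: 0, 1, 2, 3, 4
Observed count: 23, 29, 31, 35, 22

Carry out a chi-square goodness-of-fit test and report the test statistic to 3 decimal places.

Expected counts E_i = n·p_i: 140×0.16 = 22.4, 140×0.16 = 22.4, 140×0.26 = 36.4, 140×0.28 = 39.2, 140×0.14 = 19.6.
χ² = (23−22.4)²/22.4 + (29−22.4)²/22.4 + (31−36.4)²/36.4 + (35−39.2)²/39.2 + (22−19.6)²/19.6
   = 0.0161 + 1.9446 + 0.8011 + 0.4500 + 0.2939
Sum = 3.506

3.506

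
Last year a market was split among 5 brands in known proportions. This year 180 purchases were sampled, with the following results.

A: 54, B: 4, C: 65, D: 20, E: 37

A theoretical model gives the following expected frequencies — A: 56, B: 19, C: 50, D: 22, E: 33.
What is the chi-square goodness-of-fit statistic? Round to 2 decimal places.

A: (54 − 56)²/56 = 4/56 = 0.071
B: (4 − 19)²/19 = 225/19 = 11.842
C: (65 − 50)²/50 = 225/50 = 4.500
D: (20 − 22)²/22 = 4/22 = 0.182
E: (37 − 33)²/33 = 16/33 = 0.485
Sum = 17.08

17.08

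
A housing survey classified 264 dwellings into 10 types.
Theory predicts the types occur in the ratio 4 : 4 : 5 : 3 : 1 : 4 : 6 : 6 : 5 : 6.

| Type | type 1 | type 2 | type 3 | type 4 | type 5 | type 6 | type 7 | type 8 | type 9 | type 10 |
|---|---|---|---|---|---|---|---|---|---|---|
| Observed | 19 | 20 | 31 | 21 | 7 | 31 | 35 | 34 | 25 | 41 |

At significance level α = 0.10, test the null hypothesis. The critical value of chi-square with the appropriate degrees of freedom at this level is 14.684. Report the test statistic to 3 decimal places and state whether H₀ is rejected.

Ratio total = 44. Expected counts: 264×4/44 = 24, 264×4/44 = 24, 264×5/44 = 30, 264×3/44 = 18, 264×1/44 = 6, 264×4/44 = 24, 264×6/44 = 36, 264×6/44 = 36, 264×5/44 = 30, 264×6/44 = 36.
type 1: (19 − 24)²/24 = 25/24 = 1.0417
type 2: (20 − 24)²/24 = 16/24 = 0.6667
type 3: (31 − 30)²/30 = 1/30 = 0.0333
type 4: (21 − 18)²/18 = 9/18 = 0.5000
type 5: (7 − 6)²/6 = 1/6 = 0.1667
type 6: (31 − 24)²/24 = 49/24 = 2.0417
type 7: (35 − 36)²/36 = 1/36 = 0.0278
type 8: (34 − 36)²/36 = 4/36 = 0.1111
type 9: (25 − 30)²/30 = 25/30 = 0.8333
type 10: (41 − 36)²/36 = 25/36 = 0.6944
Sum = 6.117
df = 9. Since 6.117 < 14.684, we do not reject H₀.

6.117; do not reject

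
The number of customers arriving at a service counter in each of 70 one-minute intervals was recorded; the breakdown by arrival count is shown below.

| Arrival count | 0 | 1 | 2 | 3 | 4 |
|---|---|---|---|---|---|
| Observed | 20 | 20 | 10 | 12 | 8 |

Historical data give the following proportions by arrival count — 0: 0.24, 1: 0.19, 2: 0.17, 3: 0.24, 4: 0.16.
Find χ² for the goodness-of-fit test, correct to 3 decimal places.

6.574

Expected counts E_i = n·p_i: 70×0.24 = 16.8, 70×0.19 = 13.3, 70×0.17 = 11.9, 70×0.24 = 16.8, 70×0.16 = 11.2.
0: (20 − 16.8)²/16.8 = 10.24/16.8 = 0.6095
1: (20 − 13.3)²/13.3 = 44.89/13.3 = 3.3752
2: (10 − 11.9)²/11.9 = 3.61/11.9 = 0.3034
3: (12 − 16.8)²/16.8 = 23.04/16.8 = 1.3714
4: (8 − 11.2)²/11.2 = 10.24/11.2 = 0.9143
Sum = 6.574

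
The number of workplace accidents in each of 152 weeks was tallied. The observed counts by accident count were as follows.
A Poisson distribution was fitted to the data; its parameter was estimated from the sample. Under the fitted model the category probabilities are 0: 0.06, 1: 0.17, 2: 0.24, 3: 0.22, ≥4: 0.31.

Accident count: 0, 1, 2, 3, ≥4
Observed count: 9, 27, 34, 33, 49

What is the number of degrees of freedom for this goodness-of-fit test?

3

There are k = 5 categories and 1 parameter estimated from the data, so df = 5 − 1 − 1 = 3.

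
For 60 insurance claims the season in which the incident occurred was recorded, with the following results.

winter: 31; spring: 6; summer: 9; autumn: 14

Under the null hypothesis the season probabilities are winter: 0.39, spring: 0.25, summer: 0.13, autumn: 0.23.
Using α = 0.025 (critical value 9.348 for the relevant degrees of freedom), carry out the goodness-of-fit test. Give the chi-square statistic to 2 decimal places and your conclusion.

Expected counts E_i = n·p_i: 60×0.39 = 23.4, 60×0.25 = 15, 60×0.13 = 7.8, 60×0.23 = 13.8.
cat         O        E   (O−E)²/E
winter     31     23.4      2.468
spring      6       15      5.400
summer      9      7.8      0.185
autumn     14     13.8      0.003
Sum = 8.06
df = 3. Since 8.06 < 9.348, we do not reject H₀.

8.06; do not reject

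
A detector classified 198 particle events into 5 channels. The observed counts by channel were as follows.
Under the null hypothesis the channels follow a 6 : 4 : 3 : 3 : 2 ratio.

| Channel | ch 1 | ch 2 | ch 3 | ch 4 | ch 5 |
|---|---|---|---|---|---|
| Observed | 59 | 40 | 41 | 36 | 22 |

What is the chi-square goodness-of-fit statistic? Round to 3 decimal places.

3.318

Ratio total = 18. Expected counts: 198×6/18 = 66, 198×4/18 = 44, 198×3/18 = 33, 198×3/18 = 33, 198×2/18 = 22.
χ² = (59−66)²/66 + (40−44)²/44 + (41−33)²/33 + (36−33)²/33 + (22−22)²/22
   = 0.7424 + 0.3636 + 1.9394 + 0.2727 + 0.0000
Sum = 3.318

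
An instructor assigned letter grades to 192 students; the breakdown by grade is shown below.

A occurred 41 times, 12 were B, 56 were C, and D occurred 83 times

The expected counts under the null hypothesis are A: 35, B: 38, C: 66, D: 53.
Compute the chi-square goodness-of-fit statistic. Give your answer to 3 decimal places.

37.314

cat         O        E   (O−E)²/E
A          41       35     1.0286
B          12       38    17.7895
C          56       66     1.5152
D          83       53    16.9811
Sum = 37.314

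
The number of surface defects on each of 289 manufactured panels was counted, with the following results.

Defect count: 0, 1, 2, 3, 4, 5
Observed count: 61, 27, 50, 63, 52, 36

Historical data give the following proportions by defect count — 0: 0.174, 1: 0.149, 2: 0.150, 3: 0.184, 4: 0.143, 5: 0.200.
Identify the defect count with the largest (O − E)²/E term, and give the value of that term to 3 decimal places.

Expected counts E_i = n·p_i: 289×0.174 = 50.286, 289×0.149 = 43.061, 289×0.150 = 43.35, 289×0.184 = 53.176, 289×0.143 = 41.327, 289×0.200 = 57.8.
0: (61 − 50.286)²/50.286 = 114.789796/50.286 = 2.2827
1: (27 − 43.061)²/43.061 = 257.955721/43.061 = 5.9905
2: (50 − 43.35)²/43.35 = 44.2225/43.35 = 1.0201
3: (63 − 53.176)²/53.176 = 96.510976/53.176 = 1.8149
4: (52 − 41.327)²/41.327 = 113.912929/41.327 = 2.7564
5: (36 − 57.8)²/57.8 = 475.24/57.8 = 8.2221
The largest term is for 5: 8.222.

5, 8.222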